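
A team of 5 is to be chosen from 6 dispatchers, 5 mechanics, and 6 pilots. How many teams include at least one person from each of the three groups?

4485

Total 5-person selections from all 17: C(17,5) = 6188.
Subtract selections that omit an entire group: no dispatchers → C(11,5) = 462; no mechanics → C(12,5) = 792; no pilots → C(11,5) = 462.
Add back selections omitting two groups (i.e. drawn from a single group): C(6,5) + C(5,5) + C(6,5) = 13.
By inclusion–exclusion: 6188 − 1716 + 13 = 4485.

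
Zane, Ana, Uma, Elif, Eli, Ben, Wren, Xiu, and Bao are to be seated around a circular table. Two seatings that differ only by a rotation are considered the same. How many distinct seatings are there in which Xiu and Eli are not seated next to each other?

30240

All circular seatings of 9 people number (8)! = 40320.
Seatings with Xiu beside Eli: treat them as a block with 2 internal orders, giving 2 × (7)! = 10080.
Subtracting, 40320 − 10080 = 30240.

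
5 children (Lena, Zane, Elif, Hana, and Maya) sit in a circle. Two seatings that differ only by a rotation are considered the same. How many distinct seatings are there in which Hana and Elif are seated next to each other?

Treat {Hana, Elif} as one unit (2 internal orders) and seat the resulting 4 units around the table: (3)! circular arrangements.
So 2 × (3)! = 2 × 6 = 12.

12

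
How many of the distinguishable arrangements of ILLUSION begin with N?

1260

Fix N in the first position and arrange the remaining 7 letters.
Those 7 letters have I appearing twice and L appearing twice, giving (7)!/(2!·2!) = 1260.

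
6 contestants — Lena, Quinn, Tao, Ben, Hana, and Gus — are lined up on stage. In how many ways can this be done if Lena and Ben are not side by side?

480

There are 6! = 720 arrangements in all. If Lena and Ben are adjacent, merging them into one block gives 2·(5)! = 240 arrangements.
Complementary counting: 720 − 240 = 480.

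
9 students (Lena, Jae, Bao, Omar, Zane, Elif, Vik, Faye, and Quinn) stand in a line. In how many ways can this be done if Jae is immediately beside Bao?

Treat {Jae, Bao} as a single unit. There are 8 units to order, and the pair itself can be ordered 2 ways.
That gives 2 × 8! = 2 × 40320 = 80640.

80640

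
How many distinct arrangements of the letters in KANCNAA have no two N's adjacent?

300

There are 7!/(3!·2!) = 420 arrangements of KANCNAA in total.
If the two N's are adjacent, glue them into one block, leaving 6 items to arrange: (6)!/(3!) = 120 ways.
Subtracting, 420 − 120 = 300 arrangements keep the N's apart.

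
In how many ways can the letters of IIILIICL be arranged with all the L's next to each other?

42

Treat the 2 copies of L as a single block. The multiset to arrange is then {LL, C, I, I, I, I, I}, 7 items in all.
That gives (7)!/(5!) = 42 arrangements.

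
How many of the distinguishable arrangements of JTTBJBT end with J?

60

With the last slot taken by J, it remains to arrange the other 6 letters (TTBJBT).
Those 6 letters have B appearing twice and T appearing 3 times, giving (6)!/(3!·2!) = 60.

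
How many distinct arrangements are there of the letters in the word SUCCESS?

SUCCESS has 7 letters with C appearing twice and S appearing 3 times.
Dividing 7! = 5040 by 3!·2! = 12 for the repeated letters gives 420.

420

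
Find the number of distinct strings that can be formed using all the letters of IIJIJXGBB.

15120

The 9 letters of IIJIJXGBB have repeats: B appearing twice, I appearing 3 times, and J appearing twice.
Dividing 9! = 362880 by 3!·2!·2! = 24 for the repeated letters gives 15120.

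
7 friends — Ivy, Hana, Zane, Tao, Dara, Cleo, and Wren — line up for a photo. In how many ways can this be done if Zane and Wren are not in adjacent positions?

3600

Of the 7! = 5040 arrangements, those with Zane and Wren adjacent number 2 × 6! = 1440 (treat the pair as a block with 2 internal orders).
Complementary counting: 5040 − 1440 = 3600.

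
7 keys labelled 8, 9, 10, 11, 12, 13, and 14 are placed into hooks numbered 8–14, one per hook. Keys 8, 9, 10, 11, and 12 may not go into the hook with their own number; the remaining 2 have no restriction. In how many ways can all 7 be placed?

2428

Let Aᵢ (for 8 ≤ i ≤ 12) be the placements that put key i in its forbidden hook. Any j of these fix j positions, leaving (7−j)! ways to fill the rest, and there are C(5,j) ways to pick which j.
By inclusion–exclusion, the number of valid placements is Σ_{j=0}^{5} (−1)^j C(5,j)·(7−j)!.
Computing: 5040 − 3600 + 1200 − 240 + 30 − 2 = 2428.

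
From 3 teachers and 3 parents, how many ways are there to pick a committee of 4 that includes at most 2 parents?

Split by how many parents are chosen (0 through 2).
Sum: C(3,0)·C(3,4) + C(3,1)·C(3,3) + C(3,2)·C(3,2) = 0 + 3 + 9 = 12.

12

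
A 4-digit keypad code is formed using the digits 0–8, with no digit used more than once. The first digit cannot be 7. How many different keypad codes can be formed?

2688

The first digit has 9−1 = 8 choices (anything except 7).
The remaining 3 digits are filled from the other 8 symbols without repetition: 8 × 7 × 6 = 336.
Total: 8 × 336 = 2688.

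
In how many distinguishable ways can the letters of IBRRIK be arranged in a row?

The 6 letters of IBRRIK have repeats: I appearing twice and R appearing twice.
So there are 6! / (2!·2!) = 180 distinguishable arrangements.

180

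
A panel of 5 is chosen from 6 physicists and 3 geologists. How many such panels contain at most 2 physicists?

Split by how many physicists are chosen (0 through 2).
Sum: C(6,0)·C(3,5) + C(6,1)·C(3,4) + C(6,2)·C(3,3) = 0 + 0 + 15 = 15.

15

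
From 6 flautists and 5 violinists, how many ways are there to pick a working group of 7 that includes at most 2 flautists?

Split by how many flautists are chosen (0 through 2).
Sum: C(6,0)·C(5,7) + C(6,1)·C(5,6) + C(6,2)·C(5,5) = 0 + 0 + 15 = 15.

15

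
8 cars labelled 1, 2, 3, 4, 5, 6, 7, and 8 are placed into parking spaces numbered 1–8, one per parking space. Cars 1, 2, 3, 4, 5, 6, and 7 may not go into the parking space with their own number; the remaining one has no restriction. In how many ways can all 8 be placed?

Let Aᵢ (for 1 ≤ i ≤ 7) be the placements that put car i in its forbidden parking space. Any j of these fix j positions, leaving (8−j)! ways to fill the rest, and there are C(7,j) ways to pick which j.
By inclusion–exclusion, the number of valid placements is Σ_{j=0}^{7} (−1)^j C(7,j)·(8−j)!.
Computing: 40320 − 35280 + 15120 − 4200 + 840 − 126 + 14 − 1 = 16687.

16687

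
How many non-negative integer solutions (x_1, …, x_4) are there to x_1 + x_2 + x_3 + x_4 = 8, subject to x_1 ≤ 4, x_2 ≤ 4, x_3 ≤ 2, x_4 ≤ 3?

40

Ignoring the caps, the number of non-negative solutions to x_1+…+x_4 = 8 is C(11,3) = 165.
Subtract solutions that violate a single cap (substitute x_i' = x_i − (cap_i+1)): x_1 ≥ 5 gives C(6,3) = 20; x_2 ≥ 5 gives C(6,3) = 20; x_3 ≥ 3 gives C(8,3) = 56; x_4 ≥ 4 gives C(7,3) = 35. Together 131.
Add back pairs where two caps are both exceeded: 0 + 1 + 0 + 1 + 0 + 4 = 6.
By inclusion–exclusion the count is 165 − 131 + 6 = 40.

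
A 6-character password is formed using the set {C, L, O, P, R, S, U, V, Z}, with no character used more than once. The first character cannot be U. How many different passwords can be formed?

53760

The first character has 9−1 = 8 choices (anything except U).
The remaining 5 characters are filled from the other 8 symbols without repetition: 8 × 7 × 6 × 5 × 4 = 6720.
Total: 8 × 6720 = 53760.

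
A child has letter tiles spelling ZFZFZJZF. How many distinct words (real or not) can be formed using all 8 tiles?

ZFZFZJZF has 8 letters with F appearing 3 times and Z appearing 4 times.
So there are 8! / (4!·3!) = 280 distinguishable arrangements.

280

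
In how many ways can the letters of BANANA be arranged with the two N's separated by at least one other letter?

There are 6!/(3!·2!) = 60 arrangements of BANANA in total.
If the two N's are adjacent, glue them into one block, leaving 5 items to arrange: (5)!/(3!) = 20 ways.
Hence 60 − 20 = 40.

40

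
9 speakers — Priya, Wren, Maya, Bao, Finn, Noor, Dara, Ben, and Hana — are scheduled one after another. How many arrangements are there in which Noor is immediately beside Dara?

80640

Treat {Noor, Dara} as a single unit. There are 8 units to order, and the pair itself can be ordered 2 ways.
That gives 2 × 8! = 2 × 40320 = 80640.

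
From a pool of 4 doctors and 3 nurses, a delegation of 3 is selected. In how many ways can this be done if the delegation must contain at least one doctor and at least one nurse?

30

Unrestricted: C(7,3) = 35 ways to pick any 3 of the 7.
Subtract selections that omit an entire group: no doctors → C(3,3) = 1; no nurses → C(4,3) = 4.
Both groups omitted at once is impossible, so 35 − 5 = 30.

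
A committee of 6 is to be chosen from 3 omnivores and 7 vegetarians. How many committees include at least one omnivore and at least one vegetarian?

203

Unrestricted: C(10,6) = 210 ways to pick any 6 of the 10.
Subtract selections that omit an entire group: no omnivores → C(7,6) = 7; no vegetarians → C(3,6) = 0.
Both groups omitted at once is impossible, so 210 − 7 = 203.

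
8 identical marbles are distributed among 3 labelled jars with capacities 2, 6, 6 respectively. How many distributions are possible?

18

Ignoring the caps, the number of non-negative solutions to x_1+…+x_3 = 8 is C(10,2) = 45.
Subtract solutions that violate a single cap (substitute x_i' = x_i − (cap_i+1)): x_1 ≥ 3 gives C(7,2) = 21; x_2 ≥ 7 gives C(3,2) = 3; x_3 ≥ 7 gives C(3,2) = 3. Together 27.
No two caps can be exceeded simultaneously, so the pair terms are all 0.
By inclusion–exclusion the count is 45 − 27 + 0 = 18.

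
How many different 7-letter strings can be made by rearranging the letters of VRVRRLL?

210

The 7 letters of VRVRRLL have repeats: L appearing twice, R appearing 3 times, and V appearing twice.
The number of distinct arrangements is 7!/(3!·2!·2!) = 5040/24 = 210.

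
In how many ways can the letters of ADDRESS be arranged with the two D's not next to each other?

Total arrangements of ADDRESS: 7!/(2!·2!) = 1260.
If the two D's are adjacent, glue them into one block, leaving 6 items to arrange: (6)!/(2!) = 360 ways.
Subtracting, 1260 − 360 = 900 arrangements keep the D's apart.

900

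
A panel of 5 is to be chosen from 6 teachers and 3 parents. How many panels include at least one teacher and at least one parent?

120

With no constraint there are C(9,5) = 126 possible selections.
Subtract selections that omit an entire group: no teachers → C(3,5) = 0; no parents → C(6,5) = 6.
Both groups omitted at once is impossible, so 126 − 6 = 120.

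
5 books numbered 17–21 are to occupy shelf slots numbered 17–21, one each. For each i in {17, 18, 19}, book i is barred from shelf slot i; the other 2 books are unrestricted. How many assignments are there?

Let Aᵢ (for i ∈ {17, 18, 19}) be the placements that put book i in its forbidden shelf slot. Any j of these fix j positions, leaving (5−j)! ways to fill the rest, and there are C(3,j) ways to pick which j.
By inclusion–exclusion, the number of valid placements is Σ_{j=0}^{3} (−1)^j C(3,j)·(5−j)!.
Computing: 120 − 72 + 18 − 2 = 64.

64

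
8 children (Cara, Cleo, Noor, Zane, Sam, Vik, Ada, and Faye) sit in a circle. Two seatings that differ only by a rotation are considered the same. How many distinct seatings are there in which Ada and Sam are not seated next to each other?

3600

Without the restriction there are (7)! = 5040 seatings.
Seatings with Ada beside Sam: treat them as a block with 2 internal orders, giving 2 × (6)! = 1440.
Subtracting, 5040 − 1440 = 3600.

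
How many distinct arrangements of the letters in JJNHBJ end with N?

With the last slot taken by N, it remains to arrange the other 5 letters (JJHBJ).
Those 5 letters have J appearing 3 times, giving (5)!/(3!) = 20.

20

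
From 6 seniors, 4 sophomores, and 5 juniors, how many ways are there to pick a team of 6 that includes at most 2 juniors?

Split by how many juniors are chosen (0 through 2).
Sum: C(5,0)·C(10,6) + C(5,1)·C(10,5) + C(5,2)·C(10,4) = 210 + 1260 + 2100 = 3570.

3570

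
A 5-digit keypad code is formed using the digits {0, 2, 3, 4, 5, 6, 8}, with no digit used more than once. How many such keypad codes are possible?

2520

Choose and order 5 of the 7 symbols: the first digit has 7 options, the next 6, and so on down to 3.
7 × 6 × 5 × 4 × 3 = 2520.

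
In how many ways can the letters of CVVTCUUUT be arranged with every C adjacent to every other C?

Treat the 2 copies of C as a single block. The multiset to arrange is then {CC, T, T, U, U, U, V, V}, 8 items in all.
That gives (8)!/(3!·2!·2!) = 1680 arrangements.

1680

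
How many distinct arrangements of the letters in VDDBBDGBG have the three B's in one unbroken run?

Treat the 3 copies of B as a single block. The multiset to arrange is then {BBB, D, D, D, G, G, V}, 7 items in all.
That gives (7)!/(3!·2!) = 420 arrangements.

420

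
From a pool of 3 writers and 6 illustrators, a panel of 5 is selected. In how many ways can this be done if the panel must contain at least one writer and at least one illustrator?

With no constraint there are C(9,5) = 126 possible selections.
Selections missing a whole group: no writers → C(6,5) = 6; no illustrators → C(3,5) = 0.
Both groups omitted at once is impossible, so 126 − 6 = 120.

120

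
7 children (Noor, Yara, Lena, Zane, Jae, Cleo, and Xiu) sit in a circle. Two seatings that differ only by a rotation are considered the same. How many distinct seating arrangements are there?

720

Around a circle, 7 distinct people have 7!/7 = (6)! = 720 rotationally distinct seatings.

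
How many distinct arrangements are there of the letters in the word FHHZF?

30

FHHZF has 5 letters with F appearing twice and H appearing twice.
So there are 5! / (2!·2!) = 30 distinguishable arrangements.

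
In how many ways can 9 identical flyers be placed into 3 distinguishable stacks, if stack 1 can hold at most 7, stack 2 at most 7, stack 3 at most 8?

48

Without the upper bounds there are C(11,2) = 55 ways to split 9 among 3 stacks.
Subtract solutions that violate a single cap (substitute x_i' = x_i − (cap_i+1)): x_1 ≥ 8 gives C(3,2) = 3; x_2 ≥ 8 gives C(3,2) = 3; x_3 ≥ 9 gives C(2,2) = 1. Together 7.
No two caps can be exceeded simultaneously, so the pair terms are all 0.
By inclusion–exclusion the count is 55 − 7 + 0 = 48.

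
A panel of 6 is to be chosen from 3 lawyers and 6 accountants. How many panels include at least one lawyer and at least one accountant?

83

Total 6-person selections from all 9: C(9,6) = 84.
Selections missing a whole group: no lawyers → C(6,6) = 1; no accountants → C(3,6) = 0.
Both groups omitted at once is impossible, so 84 − 1 = 83.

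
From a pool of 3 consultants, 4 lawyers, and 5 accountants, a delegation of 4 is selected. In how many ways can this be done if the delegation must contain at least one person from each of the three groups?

Total 4-person selections from all 12: C(12,4) = 495.
Selections missing a whole group: no consultants → C(9,4) = 126; no lawyers → C(8,4) = 70; no accountants → C(7,4) = 35.
Add back selections omitting two groups (i.e. drawn from a single group): C(3,4) + C(4,4) + C(5,4) = 6.
By inclusion–exclusion: 495 − 231 + 6 = 270.

270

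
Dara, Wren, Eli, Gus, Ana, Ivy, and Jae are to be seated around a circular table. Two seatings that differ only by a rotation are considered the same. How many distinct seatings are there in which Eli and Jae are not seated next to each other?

Without the restriction there are (6)! = 720 seatings.
Those with Eli next to Jae: fuse the pair into one unit and seat 6 units around a circle — 2·(5)! = 240.
Subtracting, 720 − 240 = 480.

480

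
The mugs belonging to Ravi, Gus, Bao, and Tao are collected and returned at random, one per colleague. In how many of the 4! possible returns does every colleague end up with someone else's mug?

9

Let Aᵢ be the assignments in which colleague i gets their own mug. We want the size of the complement of A₁∪…∪A_4.
By inclusion–exclusion this is Σ_{j=0}^{4} (−1)^j C(4,j)·(4−j)!.
Computing: 24 − 24 + 12 − 4 + 1 = 9.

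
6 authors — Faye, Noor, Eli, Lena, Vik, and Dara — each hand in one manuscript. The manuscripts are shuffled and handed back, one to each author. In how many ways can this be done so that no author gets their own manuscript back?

265

This is the derangement count D_6: permutations of 6 items with no fixed point.
By inclusion–exclusion this is Σ_{j=0}^{6} (−1)^j C(6,j)·(6−j)!.
Computing: 720 − 720 + 360 − 120 + 30 − 6 + 1 = 265.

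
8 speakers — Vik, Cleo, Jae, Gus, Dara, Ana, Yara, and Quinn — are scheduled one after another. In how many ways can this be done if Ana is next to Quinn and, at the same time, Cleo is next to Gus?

Treat {Ana,Quinn} as one block (2 orders) and {Cleo,Gus} as another (2 orders).
That leaves 6 units to arrange: 2 × 2 × 6! = 4 × 720 = 2880.

2880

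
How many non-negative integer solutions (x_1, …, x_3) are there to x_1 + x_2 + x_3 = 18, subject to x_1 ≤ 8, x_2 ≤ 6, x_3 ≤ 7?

10

By stars and bars, unrestricted non-negative solutions to x_1+…+x_3 = 18 number C(18+2,2) = 190.
Subtract solutions that violate a single cap (substitute x_i' = x_i − (cap_i+1)): x_1 ≥ 9 gives C(11,2) = 55; x_2 ≥ 7 gives C(13,2) = 78; x_3 ≥ 8 gives C(12,2) = 66. Together 199.
Add back pairs where two caps are both exceeded: 6 + 3 + 10 = 19.
By inclusion–exclusion the count is 190 − 199 + 19 = 10.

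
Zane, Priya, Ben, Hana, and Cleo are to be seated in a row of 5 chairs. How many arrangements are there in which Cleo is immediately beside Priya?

Glue Cleo and Priya into one block (2 internal orders), leaving 4 units to arrange in a row.
That gives 2 × 4! = 2 × 24 = 48.

48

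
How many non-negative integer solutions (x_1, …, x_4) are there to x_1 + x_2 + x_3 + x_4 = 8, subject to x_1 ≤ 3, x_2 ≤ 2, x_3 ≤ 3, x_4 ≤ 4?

By stars and bars, unrestricted non-negative solutions to x_1+…+x_4 = 8 number C(8+3,3) = 165.
Subtract solutions that violate a single cap (substitute x_i' = x_i − (cap_i+1)): x_1 ≥ 4 gives C(7,3) = 35; x_2 ≥ 3 gives C(8,3) = 56; x_3 ≥ 4 gives C(7,3) = 35; x_4 ≥ 5 gives C(6,3) = 20. Together 146.
Add back pairs where two caps are both exceeded: 4 + 1 + 0 + 4 + 1 + 0 = 10.
By inclusion–exclusion the count is 165 − 146 + 10 = 29.

29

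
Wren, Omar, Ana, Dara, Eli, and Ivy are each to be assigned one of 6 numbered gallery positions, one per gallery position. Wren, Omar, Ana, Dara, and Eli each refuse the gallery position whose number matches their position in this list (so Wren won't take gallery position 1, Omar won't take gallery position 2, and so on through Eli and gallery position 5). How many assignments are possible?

309

Let Aᵢ (for 1 ≤ i ≤ 5) be the placements that put person i in their forbidden gallery position. Any j of these fix j positions, leaving (6−j)! ways to fill the rest, and there are C(5,j) ways to pick which j.
By inclusion–exclusion, the number of valid placements is Σ_{j=0}^{5} (−1)^j C(5,j)·(6−j)!.
Computing: 720 − 600 + 240 − 60 + 10 − 1 = 309.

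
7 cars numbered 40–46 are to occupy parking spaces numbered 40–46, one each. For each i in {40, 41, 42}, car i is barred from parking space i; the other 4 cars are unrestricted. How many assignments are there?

Let Aᵢ (for i ∈ {40, 41, 42}) be the placements that put car i in its forbidden parking space. Any j of these fix j positions, leaving (7−j)! ways to fill the rest, and there are C(3,j) ways to pick which j.
By inclusion–exclusion, the number of valid placements is Σ_{j=0}^{3} (−1)^j C(3,j)·(7−j)!.
Computing: 5040 − 2160 + 360 − 24 = 3216.

3216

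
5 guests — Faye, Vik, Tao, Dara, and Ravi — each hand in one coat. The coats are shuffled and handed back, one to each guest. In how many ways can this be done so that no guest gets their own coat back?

Count assignments avoiding every fixed point. For any j of the 5 guests fixed to their own coat, the other 5−j can be arranged in (5−j)! ways.
By inclusion–exclusion this is Σ_{j=0}^{5} (−1)^j C(5,j)·(5−j)!.
Computing: 120 − 120 + 60 − 20 + 5 − 1 = 44.

44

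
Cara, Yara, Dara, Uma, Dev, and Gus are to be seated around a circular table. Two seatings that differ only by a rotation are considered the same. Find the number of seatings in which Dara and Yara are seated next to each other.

48

Treat {Dara, Yara} as one unit (2 internal orders) and seat the resulting 5 units around the table: (4)! circular arrangements.
So 2 × (4)! = 2 × 24 = 48.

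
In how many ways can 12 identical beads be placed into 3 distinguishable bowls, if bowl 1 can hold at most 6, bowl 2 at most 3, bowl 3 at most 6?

By stars and bars, unrestricted non-negative solutions to x_1+…+x_3 = 12 number C(12+2,2) = 91.
Subtract solutions that violate a single cap (substitute x_i' = x_i − (cap_i+1)): x_1 ≥ 7 gives C(7,2) = 21; x_2 ≥ 4 gives C(10,2) = 45; x_3 ≥ 7 gives C(7,2) = 21. Together 87.
Add back pairs where two caps are both exceeded: 3 + 0 + 3 = 6.
By inclusion–exclusion the count is 91 − 87 + 6 = 10.

10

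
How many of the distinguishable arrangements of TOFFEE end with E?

With the last slot taken by E, it remains to arrange the other 5 letters (TOFFE).
Those 5 letters have F appearing twice, giving (5)!/(2!) = 60.

60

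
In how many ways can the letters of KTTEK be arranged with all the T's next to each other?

12

Treat the 2 copies of T as a single block. The multiset to arrange is then {TT, E, K, K}, 4 items in all.
That gives (4)!/(2!) = 12 arrangements.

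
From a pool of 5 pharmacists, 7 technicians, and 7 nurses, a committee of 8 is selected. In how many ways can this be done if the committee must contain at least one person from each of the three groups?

Unrestricted: C(19,8) = 75582 ways to pick any 8 of the 19.
Selections missing a whole group: no pharmacists → C(14,8) = 3003; no technicians → C(12,8) = 495; no nurses → C(12,8) = 495.
Add back selections omitting two groups (i.e. drawn from a single group): C(5,8) + C(7,8) + C(7,8) = 0.
By inclusion–exclusion: 75582 − 3993 + 0 = 71589.

71589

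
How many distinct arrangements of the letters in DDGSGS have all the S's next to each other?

Treat the 2 copies of S as a single block. The multiset to arrange is then {SS, D, D, G, G}, 5 items in all.
That gives (5)!/(2!·2!) = 30 arrangements.

30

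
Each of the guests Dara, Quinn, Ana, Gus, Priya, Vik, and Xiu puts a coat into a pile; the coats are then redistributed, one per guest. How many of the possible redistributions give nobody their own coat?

Count assignments avoiding every fixed point. For any j of the 7 guests fixed to their own coat, the other 7−j can be arranged in (7−j)! ways.
By inclusion–exclusion this is Σ_{j=0}^{7} (−1)^j C(7,j)·(7−j)!.
Computing: 5040 − 5040 + 2520 − 840 + 210 − 42 + 7 − 1 = 1854.

1854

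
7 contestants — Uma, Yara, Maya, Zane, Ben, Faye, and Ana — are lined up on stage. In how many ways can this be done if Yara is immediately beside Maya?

Glue Yara and Maya into one block (2 internal orders), leaving 6 units to arrange in a row.
That gives 2 × 6! = 2 × 720 = 1440.

1440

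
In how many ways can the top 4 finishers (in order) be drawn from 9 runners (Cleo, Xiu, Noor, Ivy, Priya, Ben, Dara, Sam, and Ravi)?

3024

There are 9 choices for 1st place, 8 for 2nd, and so on down to 6 for position 4.
That gives 9 × 8 × 7 × 6 = 3024.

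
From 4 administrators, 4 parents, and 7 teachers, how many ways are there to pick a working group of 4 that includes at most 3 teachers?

Split by how many teachers are chosen (0 through 3).
Sum: C(7,0)·C(8,4) + C(7,1)·C(8,3) + C(7,2)·C(8,2) + C(7,3)·C(8,1) = 70 + 392 + 588 + 280 = 1330.

1330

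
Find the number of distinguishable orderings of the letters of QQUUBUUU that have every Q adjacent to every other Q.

Treat the 2 copies of Q as a single block. The multiset to arrange is then {QQ, B, U, U, U, U, U}, 7 items in all.
That gives (7)!/(5!) = 42 arrangements.

42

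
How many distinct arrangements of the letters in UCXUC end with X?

6

With the last slot taken by X, it remains to arrange the other 4 letters (UCUC).
Those 4 letters have C appearing twice and U appearing twice, giving (4)!/(2!·2!) = 6.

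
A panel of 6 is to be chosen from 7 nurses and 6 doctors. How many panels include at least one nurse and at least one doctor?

1708

Total 6-person selections from all 13: C(13,6) = 1716.
Subtract selections that omit an entire group: no nurses → C(6,6) = 1; no doctors → C(7,6) = 7.
Both groups omitted at once is impossible, so 1716 − 8 = 1708.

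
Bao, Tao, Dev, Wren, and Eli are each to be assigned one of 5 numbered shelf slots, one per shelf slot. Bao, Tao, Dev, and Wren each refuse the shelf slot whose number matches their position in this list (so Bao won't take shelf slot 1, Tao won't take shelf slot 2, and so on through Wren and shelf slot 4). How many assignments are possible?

Let Aᵢ (for 1 ≤ i ≤ 4) be the placements that put person i in their forbidden shelf slot. Any j of these fix j positions, leaving (5−j)! ways to fill the rest, and there are C(4,j) ways to pick which j.
By inclusion–exclusion, the number of valid placements is Σ_{j=0}^{4} (−1)^j C(4,j)·(5−j)!.
Computing: 120 − 96 + 36 − 8 + 1 = 53.

53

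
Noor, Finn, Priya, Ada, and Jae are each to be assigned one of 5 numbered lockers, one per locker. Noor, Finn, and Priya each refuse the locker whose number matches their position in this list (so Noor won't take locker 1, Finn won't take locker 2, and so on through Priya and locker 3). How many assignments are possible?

Let Aᵢ (for i ∈ {1, 2, 3}) be the placements that put person i in their forbidden locker. Any j of these fix j positions, leaving (5−j)! ways to fill the rest, and there are C(3,j) ways to pick which j.
By inclusion–exclusion, the number of valid placements is Σ_{j=0}^{3} (−1)^j C(3,j)·(5−j)!.
Computing: 120 − 72 + 18 − 2 = 64.

64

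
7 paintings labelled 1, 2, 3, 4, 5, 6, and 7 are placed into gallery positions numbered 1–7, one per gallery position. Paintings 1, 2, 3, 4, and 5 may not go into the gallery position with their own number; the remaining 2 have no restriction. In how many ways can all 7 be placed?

Let Aᵢ (for 1 ≤ i ≤ 5) be the placements that put painting i in its forbidden gallery position. Any j of these fix j positions, leaving (7−j)! ways to fill the rest, and there are C(5,j) ways to pick which j.
By inclusion–exclusion, the number of valid placements is Σ_{j=0}^{5} (−1)^j C(5,j)·(7−j)!.
Computing: 5040 − 3600 + 1200 − 240 + 30 − 2 = 2428.

2428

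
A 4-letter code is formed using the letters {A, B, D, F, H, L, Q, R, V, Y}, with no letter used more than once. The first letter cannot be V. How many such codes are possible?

The first letter has 10−1 = 9 choices (anything except V).
The remaining 3 letters are filled from the other 9 symbols without repetition: 9 × 8 × 7 = 504.
Total: 9 × 504 = 4536.

4536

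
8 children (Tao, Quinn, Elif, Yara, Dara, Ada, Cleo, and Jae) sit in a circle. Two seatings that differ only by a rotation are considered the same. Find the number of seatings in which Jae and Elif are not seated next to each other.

3600

Without the restriction there are (7)! = 5040 seatings.
Those with Jae next to Elif: fuse the pair into one unit and seat 7 units around a circle — 2·(6)! = 1440.
Subtracting, 5040 − 1440 = 3600.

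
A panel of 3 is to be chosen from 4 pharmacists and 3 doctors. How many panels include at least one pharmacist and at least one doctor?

Unrestricted: C(7,3) = 35 ways to pick any 3 of the 7.
Selections missing a whole group: no pharmacists → C(3,3) = 1; no doctors → C(4,3) = 4.
Both groups omitted at once is impossible, so 35 − 5 = 30.

30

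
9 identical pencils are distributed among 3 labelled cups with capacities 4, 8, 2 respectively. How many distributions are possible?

14

By stars and bars, unrestricted non-negative solutions to x_1+…+x_3 = 9 number C(9+2,2) = 55.
Subtract solutions that violate a single cap (substitute x_i' = x_i − (cap_i+1)): x_1 ≥ 5 gives C(6,2) = 15; x_2 ≥ 9 gives C(2,2) = 1; x_3 ≥ 3 gives C(8,2) = 28. Together 44.
Add back pairs where two caps are both exceeded: 0 + 3 + 0 = 3.
By inclusion–exclusion the count is 55 − 44 + 3 = 14.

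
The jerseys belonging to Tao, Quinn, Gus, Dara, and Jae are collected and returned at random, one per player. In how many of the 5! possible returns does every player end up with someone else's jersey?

This is the derangement count D_5: permutations of 5 items with no fixed point.
By inclusion–exclusion this is Σ_{j=0}^{5} (−1)^j C(5,j)·(5−j)!.
Computing: 120 − 120 + 60 − 20 + 5 − 1 = 44.

44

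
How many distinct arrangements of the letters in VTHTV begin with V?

12

With the first slot taken by V, it remains to arrange the other 4 letters (THTV).
Those 4 letters have T appearing twice, giving (4)!/(2!) = 12.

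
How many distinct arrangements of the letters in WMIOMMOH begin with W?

420

Fix W in the first position and arrange the remaining 7 letters.
Those 7 letters have M appearing 3 times and O appearing twice, giving (7)!/(3!·2!) = 420.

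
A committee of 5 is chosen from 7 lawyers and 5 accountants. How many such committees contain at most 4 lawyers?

Split by how many lawyers are chosen (0 through 4).
Sum: C(7,0)·C(5,5) + C(7,1)·C(5,4) + C(7,2)·C(5,3) + C(7,3)·C(5,2) + C(7,4)·C(5,1) = 1 + 35 + 210 + 350 + 175 = 771.

771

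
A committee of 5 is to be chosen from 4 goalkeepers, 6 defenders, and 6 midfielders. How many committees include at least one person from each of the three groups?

3084

Unrestricted: C(16,5) = 4368 ways to pick any 5 of the 16.
Selections missing a whole group: no goalkeepers → C(12,5) = 792; no defenders → C(10,5) = 252; no midfielders → C(10,5) = 252.
Add back selections omitting two groups (i.e. drawn from a single group): C(4,5) + C(6,5) + C(6,5) = 12.
By inclusion–exclusion: 4368 − 1296 + 12 = 3084.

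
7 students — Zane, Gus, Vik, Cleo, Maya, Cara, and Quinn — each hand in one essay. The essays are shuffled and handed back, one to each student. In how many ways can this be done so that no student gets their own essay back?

Count assignments avoiding every fixed point. For any j of the 7 students fixed to their own essay, the other 7−j can be arranged in (7−j)! ways.
By inclusion–exclusion this is Σ_{j=0}^{7} (−1)^j C(7,j)·(7−j)!.
Computing: 5040 − 5040 + 2520 − 840 + 210 − 42 + 7 − 1 = 1854.

1854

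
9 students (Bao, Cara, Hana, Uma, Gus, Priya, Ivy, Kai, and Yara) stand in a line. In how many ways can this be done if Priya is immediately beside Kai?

80640

Treat {Priya, Kai} as a single unit. There are 8 units to order, and the pair itself can be ordered 2 ways.
That gives 2 × 8! = 2 × 40320 = 80640.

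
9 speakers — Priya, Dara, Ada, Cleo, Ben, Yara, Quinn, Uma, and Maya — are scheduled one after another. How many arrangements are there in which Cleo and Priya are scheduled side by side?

80640

Place the 7 others and the Cleo-Priya pair as 8 objects in a line; the pair has 2 internal arrangements.
So the count is 2·(8)! = 80640.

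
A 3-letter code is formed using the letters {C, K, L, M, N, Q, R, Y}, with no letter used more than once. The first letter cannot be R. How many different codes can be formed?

The first letter has 8−1 = 7 choices (anything except R).
The remaining 2 letters are filled from the other 7 symbols without repetition: 7 × 6 = 42.
Total: 7 × 42 = 294.

294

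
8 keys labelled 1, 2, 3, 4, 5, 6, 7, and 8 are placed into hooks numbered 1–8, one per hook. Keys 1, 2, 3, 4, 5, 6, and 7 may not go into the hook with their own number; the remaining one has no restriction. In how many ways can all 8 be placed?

16687

Let Aᵢ (for 1 ≤ i ≤ 7) be the placements that put key i in its forbidden hook. Any j of these fix j positions, leaving (8−j)! ways to fill the rest, and there are C(7,j) ways to pick which j.
By inclusion–exclusion, the number of valid placements is Σ_{j=0}^{7} (−1)^j C(7,j)·(8−j)!.
Computing: 40320 − 35280 + 15120 − 4200 + 840 − 126 + 14 − 1 = 16687.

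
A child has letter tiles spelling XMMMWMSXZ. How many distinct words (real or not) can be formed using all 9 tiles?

XMMMWMSXZ has 9 letters with M appearing 4 times and X appearing twice.
Dividing 9! = 362880 by 4!·2! = 48 for the repeated letters gives 7560.

7560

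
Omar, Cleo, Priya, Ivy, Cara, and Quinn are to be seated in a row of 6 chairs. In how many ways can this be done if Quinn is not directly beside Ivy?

480

There are 6! = 720 arrangements in all. If Quinn and Ivy are adjacent, merging them into one block gives 2·(5)! = 240 arrangements.
Complementary counting: 720 − 240 = 480.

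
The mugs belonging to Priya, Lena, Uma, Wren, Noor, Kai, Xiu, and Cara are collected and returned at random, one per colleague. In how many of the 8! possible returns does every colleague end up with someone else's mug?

14833

This is the derangement count D_8: permutations of 8 items with no fixed point.
By inclusion–exclusion this is Σ_{j=0}^{8} (−1)^j C(8,j)·(8−j)!.
Computing: 40320 − 40320 + 20160 − 6720 + 1680 − 336 + 56 − 8 + 1 = 14833.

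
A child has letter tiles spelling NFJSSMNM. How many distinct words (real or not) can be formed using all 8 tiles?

Letter multiplicities in NFJSSMNM: F×1, J×1, M×2, N×2, S×2.
Dividing 8! = 40320 by 2!·2!·2! = 8 for the repeated letters gives 5040.

5040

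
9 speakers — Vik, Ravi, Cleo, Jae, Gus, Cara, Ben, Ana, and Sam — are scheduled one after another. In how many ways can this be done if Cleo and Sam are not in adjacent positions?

Of the 9! = 362880 arrangements, those with Cleo and Sam adjacent number 2 × 8! = 80640 (treat the pair as a block with 2 internal orders).
Complementary counting: 362880 − 80640 = 282240.

282240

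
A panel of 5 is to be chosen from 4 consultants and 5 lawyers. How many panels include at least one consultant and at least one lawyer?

125

Total 5-person selections from all 9: C(9,5) = 126.
Selections missing a whole group: no consultants → C(5,5) = 1; no lawyers → C(4,5) = 0.
Both groups omitted at once is impossible, so 126 − 1 = 125.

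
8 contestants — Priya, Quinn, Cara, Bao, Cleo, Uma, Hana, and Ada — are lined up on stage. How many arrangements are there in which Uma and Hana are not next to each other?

30240

Of the 8! = 40320 arrangements, those with Uma and Hana adjacent number 2 × 7! = 10080 (treat the pair as a block with 2 internal orders).
Complementary counting: 40320 − 10080 = 30240.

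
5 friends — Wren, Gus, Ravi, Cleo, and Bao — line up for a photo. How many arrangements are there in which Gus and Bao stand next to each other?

48

Treat {Gus, Bao} as a single unit. There are 4 units to order, and the pair itself can be ordered 2 ways.
That gives 2 × 4! = 2 × 24 = 48.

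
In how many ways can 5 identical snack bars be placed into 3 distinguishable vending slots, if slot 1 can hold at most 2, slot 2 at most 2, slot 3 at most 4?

By stars and bars, unrestricted non-negative solutions to x_1+…+x_3 = 5 number C(5+2,2) = 21.
Subtract solutions that violate a single cap (substitute x_i' = x_i − (cap_i+1)): x_1 ≥ 3 gives C(4,2) = 6; x_2 ≥ 3 gives C(4,2) = 6; x_3 ≥ 5 gives C(2,2) = 1. Together 13.
No two caps can be exceeded simultaneously, so the pair terms are all 0.
By inclusion–exclusion the count is 21 − 13 + 0 = 8.

8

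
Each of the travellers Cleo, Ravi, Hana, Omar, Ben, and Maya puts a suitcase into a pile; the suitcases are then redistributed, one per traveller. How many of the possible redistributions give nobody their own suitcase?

Count assignments avoiding every fixed point. For any j of the 6 travellers fixed to their own suitcase, the other 6−j can be arranged in (6−j)! ways.
By inclusion–exclusion this is Σ_{j=0}^{6} (−1)^j C(6,j)·(6−j)!.
Computing: 720 − 720 + 360 − 120 + 30 − 6 + 1 = 265.

265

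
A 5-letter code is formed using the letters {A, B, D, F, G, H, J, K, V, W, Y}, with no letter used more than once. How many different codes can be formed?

55440

With no repetition, fill the 5 letters in order: 11 choices, then 10, down to 7.
11 × 10 × 9 × 8 × 7 = 55440.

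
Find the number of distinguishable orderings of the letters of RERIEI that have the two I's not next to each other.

60

Total arrangements of RERIEI: 6!/(2!·2!·2!) = 90.
If the two I's are adjacent, glue them into one block, leaving 5 items to arrange: (5)!/(2!·2!) = 30 ways.
Subtracting, 90 − 30 = 60 arrangements keep the I's apart.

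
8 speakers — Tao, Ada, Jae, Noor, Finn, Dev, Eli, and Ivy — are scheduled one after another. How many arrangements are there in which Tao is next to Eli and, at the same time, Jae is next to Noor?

2880

Treat {Tao,Eli} as one block (2 orders) and {Jae,Noor} as another (2 orders).
That leaves 6 units to arrange: 2 × 2 × 6! = 4 × 720 = 2880.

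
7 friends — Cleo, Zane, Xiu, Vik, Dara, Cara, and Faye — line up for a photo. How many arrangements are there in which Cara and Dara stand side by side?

1440

Treat {Cara, Dara} as a single unit. There are 6 units to order, and the pair itself can be ordered 2 ways.
That gives 2 × 6! = 2 × 720 = 1440.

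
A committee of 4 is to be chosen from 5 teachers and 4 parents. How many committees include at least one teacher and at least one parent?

With no constraint there are C(9,4) = 126 possible selections.
Subtract selections that omit an entire group: no teachers → C(4,4) = 1; no parents → C(5,4) = 5.
Both groups omitted at once is impossible, so 126 − 6 = 120.

120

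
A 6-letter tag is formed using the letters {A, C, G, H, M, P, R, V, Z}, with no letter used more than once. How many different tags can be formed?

With no repetition, fill the 6 letters in order: 9 choices, then 8, down to 4.
9 × 8 × 7 × 6 × 5 × 4 = 60480.

60480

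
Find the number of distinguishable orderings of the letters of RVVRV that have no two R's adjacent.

6

There are 5!/(3!·2!) = 10 arrangements of RVVRV in total.
Arrangements with the R's together: treat RR as one letter, giving (4)!/(3!) = 4.
Hence 10 − 4 = 6.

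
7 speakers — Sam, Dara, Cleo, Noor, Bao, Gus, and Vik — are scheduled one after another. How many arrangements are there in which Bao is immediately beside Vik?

Glue Bao and Vik into one block (2 internal orders), leaving 6 units to arrange in a row.
That gives 2 × 6! = 2 × 720 = 1440.

1440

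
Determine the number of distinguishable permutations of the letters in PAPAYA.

60

Letter multiplicities in PAPAYA: A×3, P×2, Y×1.
Dividing 6! = 720 by 3!·2! = 12 for the repeated letters gives 60.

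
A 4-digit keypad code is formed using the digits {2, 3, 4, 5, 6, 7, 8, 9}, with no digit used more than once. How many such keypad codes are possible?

Choose and order 4 of the 8 symbols: the first digit has 8 options, the next 7, then 6, 5.
8 × 7 × 6 × 5 = 1680.

1680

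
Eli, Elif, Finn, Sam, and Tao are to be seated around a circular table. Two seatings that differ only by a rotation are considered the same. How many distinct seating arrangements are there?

Seat Eli anywhere (absorbing the rotational symmetry), then permute the other 4: (4)! = 24.

24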